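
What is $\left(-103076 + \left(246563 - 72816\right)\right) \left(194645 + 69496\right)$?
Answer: $18667108611$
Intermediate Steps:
$\left(-103076 + \left(246563 - 72816\right)\right) \left(194645 + 69496\right) = \left(-103076 + 173747\right) 264141 = 70671 \cdot 264141 = 18667108611$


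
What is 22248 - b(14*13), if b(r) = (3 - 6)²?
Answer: 22239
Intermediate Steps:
b(r) = 9 (b(r) = (-3)² = 9)
22248 - b(14*13) = 22248 - 1*9 = 22248 - 9 = 22239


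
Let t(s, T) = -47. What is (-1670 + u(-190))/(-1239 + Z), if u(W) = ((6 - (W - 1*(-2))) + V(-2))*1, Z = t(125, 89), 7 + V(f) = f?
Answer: 1485/1286 ≈ 1.1547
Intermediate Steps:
V(f) = -7 + f
Z = -47
u(W) = -5 - W (u(W) = ((6 - (W - 1*(-2))) + (-7 - 2))*1 = ((6 - (W + 2)) - 9)*1 = ((6 - (2 + W)) - 9)*1 = ((6 + (-2 - W)) - 9)*1 = ((4 - W) - 9)*1 = (-5 - W)*1 = -5 - W)
(-1670 + u(-190))/(-1239 + Z) = (-1670 + (-5 - 1*(-190)))/(-1239 - 47) = (-1670 + (-5 + 190))/(-1286) = (-1670 + 185)*(-1/1286) = -1485*(-1/1286) = 1485/1286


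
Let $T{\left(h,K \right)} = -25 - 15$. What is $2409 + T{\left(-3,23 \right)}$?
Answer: $2369$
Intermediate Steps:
$T{\left(h,K \right)} = -40$
$2409 + T{\left(-3,23 \right)} = 2409 - 40 = 2369$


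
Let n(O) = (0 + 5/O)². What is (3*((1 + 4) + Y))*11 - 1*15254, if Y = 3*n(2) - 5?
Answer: -58541/4 ≈ -14635.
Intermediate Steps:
n(O) = 25/O² (n(O) = (5/O)² = 25/O²)
Y = 55/4 (Y = 3*(25/2²) - 5 = 3*(25*(¼)) - 5 = 3*(25/4) - 5 = 75/4 - 5 = 55/4 ≈ 13.750)
(3*((1 + 4) + Y))*11 - 1*15254 = (3*((1 + 4) + 55/4))*11 - 1*15254 = (3*(5 + 55/4))*11 - 15254 = (3*(75/4))*11 - 15254 = (225/4)*11 - 15254 = 2475/4 - 15254 = -58541/4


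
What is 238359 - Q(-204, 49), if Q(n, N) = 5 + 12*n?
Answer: 240802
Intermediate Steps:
238359 - Q(-204, 49) = 238359 - (5 + 12*(-204)) = 238359 - (5 - 2448) = 238359 - 1*(-2443) = 238359 + 2443 = 240802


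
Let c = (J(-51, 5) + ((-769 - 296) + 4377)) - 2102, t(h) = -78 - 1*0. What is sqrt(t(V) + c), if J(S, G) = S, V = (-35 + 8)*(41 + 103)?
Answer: sqrt(1081) ≈ 32.879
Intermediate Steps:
V = -3888 (V = -27*144 = -3888)
t(h) = -78 (t(h) = -78 + 0 = -78)
c = 1159 (c = (-51 + ((-769 - 296) + 4377)) - 2102 = (-51 + (-1065 + 4377)) - 2102 = (-51 + 3312) - 2102 = 3261 - 2102 = 1159)
sqrt(t(V) + c) = sqrt(-78 + 1159) = sqrt(1081)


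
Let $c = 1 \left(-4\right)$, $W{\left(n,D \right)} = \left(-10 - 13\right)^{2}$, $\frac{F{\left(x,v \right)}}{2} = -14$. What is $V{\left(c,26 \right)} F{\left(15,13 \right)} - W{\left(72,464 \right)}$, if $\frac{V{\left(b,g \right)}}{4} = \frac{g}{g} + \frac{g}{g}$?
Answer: $-753$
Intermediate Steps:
$F{\left(x,v \right)} = -28$ ($F{\left(x,v \right)} = 2 \left(-14\right) = -28$)
$W{\left(n,D \right)} = 529$ ($W{\left(n,D \right)} = \left(-23\right)^{2} = 529$)
$c = -4$
$V{\left(b,g \right)} = 8$ ($V{\left(b,g \right)} = 4 \left(\frac{g}{g} + \frac{g}{g}\right) = 4 \left(1 + 1\right) = 4 \cdot 2 = 8$)
$V{\left(c,26 \right)} F{\left(15,13 \right)} - W{\left(72,464 \right)} = 8 \left(-28\right) - 529 = -224 - 529 = -753$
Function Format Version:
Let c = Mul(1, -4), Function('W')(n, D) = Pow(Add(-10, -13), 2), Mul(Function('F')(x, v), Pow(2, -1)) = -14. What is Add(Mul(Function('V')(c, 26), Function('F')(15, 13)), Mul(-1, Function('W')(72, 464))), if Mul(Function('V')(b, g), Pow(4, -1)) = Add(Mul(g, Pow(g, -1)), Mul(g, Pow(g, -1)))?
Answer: -753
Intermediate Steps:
Function('F')(x, v) = -28 (Function('F')(x, v) = Mul(2, -14) = -28)
Function('W')(n, D) = 529 (Function('W')(n, D) = Pow(-23, 2) = 529)
c = -4
Function('V')(b, g) = 8 (Function('V')(b, g) = Mul(4, Add(Mul(g, Pow(g, -1)), Mul(g, Pow(g, -1)))) = Mul(4, Add(1, 1)) = Mul(4, 2) = 8)
Add(Mul(Function('V')(c, 26), Function('F')(15, 13)), Mul(-1, Function('W')(72, 464))) = Add(Mul(8, -28), Mul(-1, 529)) = Add(-224, -529) = -753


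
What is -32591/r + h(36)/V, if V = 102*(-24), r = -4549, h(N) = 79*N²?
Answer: -2680292/77333 ≈ -34.659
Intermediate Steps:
V = -2448
-32591/r + h(36)/V = -32591/(-4549) + (79*36²)/(-2448) = -32591*(-1/4549) + (79*1296)*(-1/2448) = 32591/4549 + 102384*(-1/2448) = 32591/4549 - 711/17 = -2680292/77333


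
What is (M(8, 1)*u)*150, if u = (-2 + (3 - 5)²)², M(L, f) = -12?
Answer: -7200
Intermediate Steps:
u = 4 (u = (-2 + (-2)²)² = (-2 + 4)² = 2² = 4)
(M(8, 1)*u)*150 = -12*4*150 = -48*150 = -7200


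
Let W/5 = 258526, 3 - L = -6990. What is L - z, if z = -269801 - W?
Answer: 1569424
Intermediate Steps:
L = 6993 (L = 3 - 1*(-6990) = 3 + 6990 = 6993)
W = 1292630 (W = 5*258526 = 1292630)
z = -1562431 (z = -269801 - 1*1292630 = -269801 - 1292630 = -1562431)
L - z = 6993 - 1*(-1562431) = 6993 + 1562431 = 1569424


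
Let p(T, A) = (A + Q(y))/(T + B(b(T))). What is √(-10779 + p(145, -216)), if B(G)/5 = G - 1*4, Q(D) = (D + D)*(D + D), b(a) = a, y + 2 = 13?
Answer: I*√77875997/85 ≈ 103.82*I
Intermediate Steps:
y = 11 (y = -2 + 13 = 11)
Q(D) = 4*D² (Q(D) = (2*D)*(2*D) = 4*D²)
B(G) = -20 + 5*G (B(G) = 5*(G - 1*4) = 5*(G - 4) = 5*(-4 + G) = -20 + 5*G)
p(T, A) = (484 + A)/(-20 + 6*T) (p(T, A) = (A + 4*11²)/(T + (-20 + 5*T)) = (A + 4*121)/(-20 + 6*T) = (A + 484)/(-20 + 6*T) = (484 + A)/(-20 + 6*T))
√(-10779 + p(145, -216)) = √(-10779 + (484 - 216)/(2*(-10 + 3*145))) = √(-10779 + (½)*268/(-10 + 435)) = √(-10779 + (½)*268/425) = √(-10779 + (½)*(1/425)*268) = √(-10779 + 134/425) = √(-4580941/425) = I*√77875997/85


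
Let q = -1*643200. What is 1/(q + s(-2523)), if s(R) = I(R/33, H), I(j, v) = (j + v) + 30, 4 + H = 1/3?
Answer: -33/21227254 ≈ -1.5546e-6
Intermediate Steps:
H = -11/3 (H = -4 + 1/3 = -4 + ⅓ = -11/3 ≈ -3.6667)
I(j, v) = 30 + j + v
q = -643200
s(R) = 79/3 + R/33 (s(R) = 30 + R/33 - 11/3 = 79/3 + R/33)
1/(q + s(-2523)) = 1/(-643200 + (79/3 + (1/33)*(-2523))) = 1/(-643200 + (79/3 - 841/11)) = 1/(-643200 - 1654/33) = 1/(-21227254/33) = -33/21227254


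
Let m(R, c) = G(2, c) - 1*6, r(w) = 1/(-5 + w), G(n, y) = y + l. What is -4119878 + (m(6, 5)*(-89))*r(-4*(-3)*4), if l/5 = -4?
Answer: -177152885/43 ≈ -4.1198e+6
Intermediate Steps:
l = -20 (l = 5*(-4) = -20)
G(n, y) = -20 + y (G(n, y) = y - 20 = -20 + y)
m(R, c) = -26 + c (m(R, c) = (-20 + c) - 1*6 = (-20 + c) - 6 = -26 + c)
-4119878 + (m(6, 5)*(-89))*r(-4*(-3)*4) = -4119878 + ((-26 + 5)*(-89))/(-5 - 4*(-3)*4) = -4119878 + (-21*(-89))/(-5 + 12*4) = -4119878 + 1869/(-5 + 48) = -4119878 + 1869/43 = -177152885/43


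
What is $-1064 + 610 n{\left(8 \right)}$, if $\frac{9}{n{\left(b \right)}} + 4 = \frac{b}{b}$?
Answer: $-2894$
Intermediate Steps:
$n{\left(b \right)} = -3$ ($n{\left(b \right)} = \frac{9}{-4 + \frac{b}{b}} = \frac{9}{-4 + 1} = \frac{9}{-3} = 9 \left(- \frac{1}{3}\right) = -3$)
$-1064 + 610 n{\left(8 \right)} = -1064 + 610 \left(-3\right) = -1064 - 1830 = -2894$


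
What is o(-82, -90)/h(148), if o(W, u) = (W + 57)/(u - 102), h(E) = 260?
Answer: 5/9984 ≈ 0.00050080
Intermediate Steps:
o(W, u) = (57 + W)/(-102 + u)
o(-82, -90)/h(148) = ((57 - 82)/(-102 - 90))/260 = (-25/(-192))*(1/260) = -1/192*(-25)*(1/260) = (25/192)*(1/260) = 5/9984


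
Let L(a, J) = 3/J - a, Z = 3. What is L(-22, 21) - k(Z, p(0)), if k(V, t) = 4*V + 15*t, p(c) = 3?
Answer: -244/7 ≈ -34.857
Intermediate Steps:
L(a, J) = -a + 3/J
L(-22, 21) - k(Z, p(0)) = (-1*(-22) + 3/21) - (4*3 + 15*3) = (22 + 3*(1/21)) - (12 + 45) = (22 + ⅐) - 1*57 = 155/7 - 57 = -244/7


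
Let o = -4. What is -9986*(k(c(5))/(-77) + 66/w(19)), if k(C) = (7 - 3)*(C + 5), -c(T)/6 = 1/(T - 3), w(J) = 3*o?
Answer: 4308959/77 ≈ 55961.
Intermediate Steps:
w(J) = -12 (w(J) = 3*(-4) = -12)
c(T) = -6/(-3 + T) (c(T) = -6/(T - 3) = -6/(-3 + T))
k(C) = 20 + 4*C (k(C) = 4*(5 + C) = 20 + 4*C)
-9986*(k(c(5))/(-77) + 66/w(19)) = -9986*((20 + 4*(-6/(-3 + 5)))/(-77) + 66/(-12)) = -9986*((20 + 4*(-6/2))*(-1/77) + 66*(-1/12)) = -9986*((20 + 4*(-6*½))*(-1/77) - 11/2) = -9986*((20 + 4*(-3))*(-1/77) - 11/2) = -9986*((20 - 12)*(-1/77) - 11/2) = -9986*(8*(-1/77) - 11/2) = -9986*(-8/77 - 11/2) = -9986*(-863/154) = 4308959/77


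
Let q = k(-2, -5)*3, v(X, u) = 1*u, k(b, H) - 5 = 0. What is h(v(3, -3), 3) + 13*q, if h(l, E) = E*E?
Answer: 204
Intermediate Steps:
k(b, H) = 5 (k(b, H) = 5 + 0 = 5)
v(X, u) = u
q = 15 (q = 5*3 = 15)
h(l, E) = E**2
h(v(3, -3), 3) + 13*q = 3**2 + 13*15 = 9 + 195 = 204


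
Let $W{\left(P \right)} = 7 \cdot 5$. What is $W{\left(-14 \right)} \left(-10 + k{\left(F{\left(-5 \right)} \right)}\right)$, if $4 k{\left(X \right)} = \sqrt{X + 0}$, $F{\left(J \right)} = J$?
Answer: $-350 + \frac{35 i \sqrt{5}}{4} \approx -350.0 + 19.566 i$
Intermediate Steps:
$k{\left(X \right)} = \frac{\sqrt{X}}{4}$ ($k{\left(X \right)} = \frac{\sqrt{X + 0}}{4} = \frac{\sqrt{X}}{4}$)
$W{\left(P \right)} = 35$
$W{\left(-14 \right)} \left(-10 + k{\left(F{\left(-5 \right)} \right)}\right) = 35 \left(-10 + \frac{\sqrt{-5}}{4}\right) = 35 \left(-10 + \frac{i \sqrt{5}}{4}\right) = -350 + \frac{35 i \sqrt{5}}{4}$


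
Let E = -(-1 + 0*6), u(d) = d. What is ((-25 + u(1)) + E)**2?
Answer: 529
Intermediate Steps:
E = 1 (E = -(-1 + 0) = -1*(-1) = 1)
((-25 + u(1)) + E)**2 = ((-25 + 1) + 1)**2 = (-24 + 1)**2 = (-23)**2 = 529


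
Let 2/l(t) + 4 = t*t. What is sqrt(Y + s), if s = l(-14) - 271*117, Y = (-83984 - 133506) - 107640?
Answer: I*sqrt(205538106)/24 ≈ 597.36*I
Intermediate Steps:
Y = -325130 (Y = -217490 - 107640 = -325130)
l(t) = 2/(-4 + t**2) (l(t) = 2/(-4 + t*t) = 2/(-4 + t**2))
s = -3043871/96 (s = 2/(-4 + (-14)**2) - 271*117 = 2/(-4 + 196) - 31707 = 2/192 - 31707 = 2*(1/192) - 31707 = 1/96 - 31707 = -3043871/96 ≈ -31707.)
sqrt(Y + s) = sqrt(-325130 - 3043871/96) = sqrt(-34256351/96) = I*sqrt(205538106)/24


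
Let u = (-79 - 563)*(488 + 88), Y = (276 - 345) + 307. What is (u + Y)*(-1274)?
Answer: 470811796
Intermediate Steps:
Y = 238 (Y = -69 + 307 = 238)
u = -369792 (u = -642*576 = -369792)
(u + Y)*(-1274) = (-369792 + 238)*(-1274) = -369554*(-1274) = 470811796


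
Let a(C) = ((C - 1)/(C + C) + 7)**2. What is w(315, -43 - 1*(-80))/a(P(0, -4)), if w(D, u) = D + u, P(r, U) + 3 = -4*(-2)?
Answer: 8800/1369 ≈ 6.4280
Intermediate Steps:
P(r, U) = 5 (P(r, U) = -3 - 4*(-2) = -3 + 8 = 5)
a(C) = (7 + (-1 + C)/(2*C))**2 (a(C) = ((-1 + C)/((2*C)) + 7)**2 = ((-1 + C)*(1/(2*C)) + 7)**2 = ((-1 + C)/(2*C) + 7)**2 = (7 + (-1 + C)/(2*C))**2)
w(315, -43 - 1*(-80))/a(P(0, -4)) = (315 + (-43 - 1*(-80)))/(((1/4)*(-1 + 15*5)**2/5**2)) = (315 + (-43 + 80))/(((1/4)*(1/25)*(-1 + 75)**2)) = (315 + 37)/(((1/4)*(1/25)*74**2)) = 352/(((1/4)*(1/25)*5476)) = 352/(1369/25) = 352*(25/1369) = 8800/1369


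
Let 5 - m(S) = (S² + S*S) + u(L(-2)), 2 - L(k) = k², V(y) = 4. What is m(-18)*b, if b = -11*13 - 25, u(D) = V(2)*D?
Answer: 106680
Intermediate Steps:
L(k) = 2 - k²
u(D) = 4*D
m(S) = 13 - 2*S² (m(S) = 5 - ((S² + S*S) + 4*(2 - 1*(-2)²)) = 5 - ((S² + S²) + 4*(2 - 1*4)) = 5 - (2*S² + 4*(2 - 4)) = 5 - (2*S² + 4*(-2)) = 5 - (2*S² - 8) = 5 - (-8 + 2*S²) = 5 + (8 - 2*S²) = 13 - 2*S²)
b = -168 (b = -143 - 25 = -168)
m(-18)*b = (13 - 2*(-18)²)*(-168) = (13 - 2*324)*(-168) = (13 - 648)*(-168) = -635*(-168) = 106680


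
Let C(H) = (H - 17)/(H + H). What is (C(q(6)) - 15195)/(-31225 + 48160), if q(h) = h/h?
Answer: -15203/16935 ≈ -0.89773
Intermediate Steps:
q(h) = 1
C(H) = (-17 + H)/(2*H) (C(H) = (-17 + H)/((2*H)) = (-17 + H)*(1/(2*H)) = (-17 + H)/(2*H))
(C(q(6)) - 15195)/(-31225 + 48160) = ((½)*(-17 + 1)/1 - 15195)/(-31225 + 48160) = ((½)*1*(-16) - 15195)/16935 = (-8 - 15195)*(1/16935) = -15203*1/16935 = -15203/16935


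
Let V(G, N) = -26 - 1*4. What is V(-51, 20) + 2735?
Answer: 2705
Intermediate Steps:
V(G, N) = -30 (V(G, N) = -26 - 4 = -30)
V(-51, 20) + 2735 = -30 + 2735 = 2705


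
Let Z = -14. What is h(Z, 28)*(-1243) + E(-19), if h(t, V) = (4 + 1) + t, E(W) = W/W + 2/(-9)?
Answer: 100690/9 ≈ 11188.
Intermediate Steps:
E(W) = 7/9 (E(W) = 1 + 2*(-⅑) = 1 - 2/9 = 7/9)
h(t, V) = 5 + t
h(Z, 28)*(-1243) + E(-19) = (5 - 14)*(-1243) + 7/9 = -9*(-1243) + 7/9 = 11187 + 7/9 = 100690/9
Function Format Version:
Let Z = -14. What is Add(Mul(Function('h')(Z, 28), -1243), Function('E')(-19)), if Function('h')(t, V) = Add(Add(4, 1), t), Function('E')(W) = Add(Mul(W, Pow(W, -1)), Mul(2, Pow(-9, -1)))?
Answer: Rational(100690, 9) ≈ 11188.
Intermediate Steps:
Function('E')(W) = Rational(7, 9) (Function('E')(W) = Add(1, Mul(2, Rational(-1, 9))) = Add(1, Rational(-2, 9)) = Rational(7, 9))
Function('h')(t, V) = Add(5, t)
Add(Mul(Function('h')(Z, 28), -1243), Function('E')(-19)) = Add(Mul(Add(5, -14), -1243), Rational(7, 9)) = Add(Mul(-9, -1243), Rational(7, 9)) = Add(11187, Rational(7, 9)) = Rational(100690, 9)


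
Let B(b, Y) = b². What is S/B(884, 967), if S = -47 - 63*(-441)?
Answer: 3467/97682 ≈ 0.035493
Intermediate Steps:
S = 27736 (S = -47 + 27783 = 27736)
S/B(884, 967) = 27736/(884²) = 27736/781456 = 27736*(1/781456) = 3467/97682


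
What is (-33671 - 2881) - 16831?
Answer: -53383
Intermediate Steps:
(-33671 - 2881) - 16831 = -36552 - 16831 = -53383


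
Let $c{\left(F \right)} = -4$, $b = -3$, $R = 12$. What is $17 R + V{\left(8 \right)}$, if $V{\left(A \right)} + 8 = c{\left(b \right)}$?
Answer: $192$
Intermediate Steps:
$V{\left(A \right)} = -12$ ($V{\left(A \right)} = -8 - 4 = -12$)
$17 R + V{\left(8 \right)} = 17 \cdot 12 - 12 = 204 - 12 = 192$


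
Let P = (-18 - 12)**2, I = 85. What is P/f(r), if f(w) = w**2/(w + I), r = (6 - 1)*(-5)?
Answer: 432/5 ≈ 86.400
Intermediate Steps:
r = -25 (r = 5*(-5) = -25)
f(w) = w**2/(85 + w) (f(w) = w**2/(w + 85) = w**2/(85 + w))
P = 900 (P = (-30)**2 = 900)
P/f(r) = 900/(((-25)**2/(85 - 25))) = 900/((625/60)) = 900/((625*(1/60))) = 900/(125/12) = 900*(12/125) = 432/5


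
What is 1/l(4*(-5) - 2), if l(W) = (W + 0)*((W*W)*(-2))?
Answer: 1/21296 ≈ 4.6957e-5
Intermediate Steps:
l(W) = -2*W**3 (l(W) = W*(W**2*(-2)) = W*(-2*W**2) = -2*W**3)
1/l(4*(-5) - 2) = 1/(-2*(4*(-5) - 2)**3) = 1/(-2*(-20 - 2)**3) = 1/(-2*(-22)**3) = 1/(-2*(-10648)) = 1/21296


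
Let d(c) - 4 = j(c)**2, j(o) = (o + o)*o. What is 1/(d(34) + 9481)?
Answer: 1/5354829 ≈ 1.8675e-7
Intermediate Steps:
j(o) = 2*o**2 (j(o) = (2*o)*o = 2*o**2)
d(c) = 4 + 4*c**4 (d(c) = 4 + (2*c**2)**2 = 4 + 4*c**4)
1/(d(34) + 9481) = 1/((4 + 4*34**4) + 9481) = 1/((4 + 4*1336336) + 9481) = 1/((4 + 5345344) + 9481) = 1/(5345348 + 9481) = 1/5354829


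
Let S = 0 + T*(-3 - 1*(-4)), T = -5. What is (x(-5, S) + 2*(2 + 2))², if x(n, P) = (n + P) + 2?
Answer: 0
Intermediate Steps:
S = -5 (S = 0 - 5*(-3 - 1*(-4)) = 0 - 5*(-3 + 4) = 0 - 5*1 = 0 - 5 = -5)
x(n, P) = 2 + P + n (x(n, P) = (P + n) + 2 = 2 + P + n)
(x(-5, S) + 2*(2 + 2))² = ((2 - 5 - 5) + 2*(2 + 2))² = (-8 + 2*4)² = (-8 + 8)² = 0² = 0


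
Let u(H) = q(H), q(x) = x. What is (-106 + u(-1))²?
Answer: 11449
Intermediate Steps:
u(H) = H
(-106 + u(-1))² = (-106 - 1)² = (-107)² = 11449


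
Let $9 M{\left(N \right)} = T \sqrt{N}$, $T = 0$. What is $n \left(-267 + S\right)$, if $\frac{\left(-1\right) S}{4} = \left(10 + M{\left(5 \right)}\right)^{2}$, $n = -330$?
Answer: $220110$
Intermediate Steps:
$M{\left(N \right)} = 0$ ($M{\left(N \right)} = \frac{0 \sqrt{N}}{9} = \frac{1}{9} \cdot 0 = 0$)
$S = -400$ ($S = - 4 \left(10 + 0\right)^{2} = - 4 \cdot 10^{2} = \left(-4\right) 100 = -400$)
$n \left(-267 + S\right) = - 330 \left(-267 - 400\right) = \left(-330\right) \left(-667\right) = 220110$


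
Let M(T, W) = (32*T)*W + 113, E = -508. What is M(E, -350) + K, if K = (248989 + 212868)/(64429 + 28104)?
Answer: 526486674886/92533 ≈ 5.6897e+6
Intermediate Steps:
M(T, W) = 113 + 32*T*W (M(T, W) = 32*T*W + 113 = 113 + 32*T*W)
K = 461857/92533 ≈ 4.9913
M(E, -350) + K = (113 + 32*(-508)*(-350)) + 461857/92533 = (113 + 5689600) + 461857/92533 = 5689713 + 461857/92533 = 526486674886/92533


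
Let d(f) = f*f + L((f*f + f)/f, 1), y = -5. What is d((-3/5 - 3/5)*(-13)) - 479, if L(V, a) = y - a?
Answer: -6041/25 ≈ -241.64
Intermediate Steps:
L(V, a) = -5 - a
d(f) = -6 + f**2 (d(f) = f*f + (-5 - 1*1) = f**2 + (-5 - 1) = f**2 - 6 = -6 + f**2)
d((-3/5 - 3/5)*(-13)) - 479 = (-6 + ((-3/5 - 3/5)*(-13))**2) - 479 = (-6 + (-6/5*(-13))**2) - 479 = (-6 + (78/5)**2) - 479 = (-6 + 6084/25) - 479 = 5934/25 - 479 = -6041/25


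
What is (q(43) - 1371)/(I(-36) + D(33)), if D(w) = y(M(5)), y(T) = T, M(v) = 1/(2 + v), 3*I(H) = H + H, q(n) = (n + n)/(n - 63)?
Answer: 96271/1670 ≈ 57.647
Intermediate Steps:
q(n) = 2*n/(-63 + n) (q(n) = (2*n)/(-63 + n) = 2*n/(-63 + n))
I(H) = 2*H/3 (I(H) = (H + H)/3 = (2*H)/3 = 2*H/3)
D(w) = ⅐ (D(w) = 1/(2 + 5) = 1/7 = ⅐)
(q(43) - 1371)/(I(-36) + D(33)) = (2*43/(-63 + 43) - 1371)/((⅔)*(-36) + ⅐) = (2*43/(-20) - 1371)/(-24 + ⅐) = (2*43*(-1/20) - 1371)/(-167/7) = (-43/10 - 1371)*(-7/167) = -13753/10*(-7/167) = 96271/1670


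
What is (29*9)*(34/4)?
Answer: 4437/2 ≈ 2218.5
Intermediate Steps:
(29*9)*(34/4) = 261*(34*(1/4)) = 261*(17/2) = 4437/2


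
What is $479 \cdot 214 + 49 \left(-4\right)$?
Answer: $102310$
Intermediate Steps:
$479 \cdot 214 + 49 \left(-4\right) = 102506 - 196 = 102310$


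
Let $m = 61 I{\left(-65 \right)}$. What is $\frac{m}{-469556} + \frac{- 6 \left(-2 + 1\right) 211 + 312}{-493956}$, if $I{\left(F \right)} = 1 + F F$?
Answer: $- \frac{2668247933}{4832083407} \approx -0.55219$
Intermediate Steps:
$I{\left(F \right)} = 1 + F^{2}$
$m = 257786$ ($m = 61 \left(1 + \left(-65\right)^{2}\right) = 61 \left(1 + 4225\right) = 61 \cdot 4226 = 257786$)
$\frac{m}{-469556} + \frac{- 6 \left(-2 + 1\right) 211 + 312}{-493956} = \frac{257786}{-469556} + \frac{- 6 \left(-2 + 1\right) 211 + 312}{-493956} = 257786 \left(- \frac{1}{469556}\right) + \left(\left(-6\right) \left(-1\right) 211 + 312\right) \left(- \frac{1}{493956}\right) = - \frac{128893}{234778} + \left(6 \cdot 211 + 312\right) \left(- \frac{1}{493956}\right) = - \frac{128893}{234778} + \left(1266 + 312\right) \left(- \frac{1}{493956}\right) = - \frac{128893}{234778} + 1578 \left(- \frac{1}{493956}\right) = - \frac{128893}{234778} - \frac{263}{82326} = - \frac{2668247933}{4832083407}$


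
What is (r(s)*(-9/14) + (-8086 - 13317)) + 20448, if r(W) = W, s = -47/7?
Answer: -93167/98 ≈ -950.68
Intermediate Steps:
s = -47/7 (s = -47*⅐ = -47/7 ≈ -6.7143)
(r(s)*(-9/14) + (-8086 - 13317)) + 20448 = (-(-423)/(7*14) + (-8086 - 13317)) + 20448 = (-(-423)/(7*14) - 21403) + 20448 = (-47/7*(-9/14) - 21403) + 20448 = (423/98 - 21403) + 20448 = -2097071/98 + 20448 = -93167/98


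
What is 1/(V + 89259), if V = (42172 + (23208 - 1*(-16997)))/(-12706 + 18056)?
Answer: 5350/477618027 ≈ 1.1201e-5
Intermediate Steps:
V = 82377/5350 (V = (42172 + (23208 + 16997))/5350 = (42172 + 40205)*(1/5350) = 82377*(1/5350) = 82377/5350 ≈ 15.398)
1/(V + 89259) = 1/(82377/5350 + 89259) = 1/(477618027/5350) = 5350/477618027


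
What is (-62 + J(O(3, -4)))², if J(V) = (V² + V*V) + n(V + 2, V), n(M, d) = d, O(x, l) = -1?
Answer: 3721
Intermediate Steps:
J(V) = V + 2*V² (J(V) = (V² + V*V) + V = (V² + V²) + V = 2*V² + V = V + 2*V²)
(-62 + J(O(3, -4)))² = (-62 - (1 + 2*(-1)))² = (-62 - (1 - 2))² = (-62 - 1*(-1))² = (-62 + 1)² = (-61)² = 3721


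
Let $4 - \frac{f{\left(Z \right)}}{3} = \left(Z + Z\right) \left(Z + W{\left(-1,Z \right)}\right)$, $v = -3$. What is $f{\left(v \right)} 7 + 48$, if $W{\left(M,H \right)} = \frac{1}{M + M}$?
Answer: $-309$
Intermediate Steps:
$W{\left(M,H \right)} = \frac{1}{2 M}$
$f{\left(Z \right)} = 12 - 6 Z \left(- \frac{1}{2} + Z\right)$ ($f{\left(Z \right)} = 12 - 3 \left(Z + Z\right) \left(Z + \frac{1}{2 \left(-1\right)}\right) = 12 - 3 \cdot 2 Z \left(Z + \frac{1}{2} \left(-1\right)\right) = 12 - 3 \cdot 2 Z \left(Z - \frac{1}{2}\right) = 12 - 3 \cdot 2 Z \left(- \frac{1}{2} + Z\right) = 12 - 6 Z \left(- \frac{1}{2} + Z\right)$)
$f{\left(v \right)} 7 + 48 = \left(12 - 6 \left(-3\right)^{2} + 3 \left(-3\right)\right) 7 + 48 = \left(12 - 54 - 9\right) 7 + 48 = \left(-51\right) 7 + 48 = -357 + 48 = -309$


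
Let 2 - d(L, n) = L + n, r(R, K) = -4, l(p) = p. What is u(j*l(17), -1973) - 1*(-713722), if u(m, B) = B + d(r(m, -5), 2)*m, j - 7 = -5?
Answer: 711885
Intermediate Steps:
j = 2 (j = 7 - 5 = 2)
d(L, n) = 2 - L - n (d(L, n) = 2 - (L + n) = 2 + (-L - n) = 2 - L - n)
u(m, B) = B + 4*m (u(m, B) = B + (2 - 1*(-4) - 1*2)*m = B + (2 + 4 - 2)*m = B + 4*m)
u(j*l(17), -1973) - 1*(-713722) = (-1973 + 4*(2*17)) - 1*(-713722) = (-1973 + 4*34) + 713722 = (-1973 + 136) + 713722 = -1837 + 713722 = 711885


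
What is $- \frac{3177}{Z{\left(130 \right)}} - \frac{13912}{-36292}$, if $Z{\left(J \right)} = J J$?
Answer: $\frac{29953279}{153333700} \approx 0.19535$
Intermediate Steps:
$Z{\left(J \right)} = J^{2}$
$- \frac{3177}{Z{\left(130 \right)}} - \frac{13912}{-36292} = - \frac{3177}{130^{2}} - \frac{13912}{-36292} = - \frac{3177}{16900} - - \frac{3478}{9073} = \left(-3177\right) \frac{1}{16900} + \frac{3478}{9073} = - \frac{3177}{16900} + \frac{3478}{9073} = \frac{29953279}{153333700}$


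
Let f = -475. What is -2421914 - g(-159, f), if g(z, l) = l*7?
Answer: -2418589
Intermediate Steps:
g(z, l) = 7*l
-2421914 - g(-159, f) = -2421914 - 7*(-475) = -2421914 - 1*(-3325) = -2421914 + 3325 = -2418589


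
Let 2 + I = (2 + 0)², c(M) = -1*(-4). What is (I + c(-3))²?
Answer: 36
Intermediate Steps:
c(M) = 4
I = 2 (I = -2 + (2 + 0)² = -2 + 2² = -2 + 4 = 2)
(I + c(-3))² = (2 + 4)² = 6² = 36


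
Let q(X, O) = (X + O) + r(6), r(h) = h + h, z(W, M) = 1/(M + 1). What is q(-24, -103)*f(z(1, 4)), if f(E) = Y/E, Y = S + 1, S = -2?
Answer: 575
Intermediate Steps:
z(W, M) = 1/(1 + M)
r(h) = 2*h
Y = -1 (Y = -2 + 1 = -1)
f(E) = -1/E
q(X, O) = 12 + O + X (q(X, O) = (X + O) + 2*6 = (O + X) + 12 = 12 + O + X)
q(-24, -103)*f(z(1, 4)) = (12 - 103 - 24)*(-1/(1/(1 + 4))) = -(-115)/(1/5) = -(-115)/1/5 = -(-115)*5 = -115*(-5) = 575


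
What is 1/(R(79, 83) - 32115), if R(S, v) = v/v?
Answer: -1/32114 ≈ -3.1139e-5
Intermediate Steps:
R(S, v) = 1
1/(R(79, 83) - 32115) = 1/(1 - 32115) = 1/(-32114) = -1/32114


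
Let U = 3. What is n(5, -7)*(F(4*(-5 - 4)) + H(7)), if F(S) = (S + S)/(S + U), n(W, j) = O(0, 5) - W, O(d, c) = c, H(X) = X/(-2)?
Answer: 0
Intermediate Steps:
H(X) = -X/2 (H(X) = X*(-½) = -X/2)
n(W, j) = 5 - W
F(S) = 2*S/(3 + S) (F(S) = (S + S)/(S + 3) = (2*S)/(3 + S) = 2*S/(3 + S))
n(5, -7)*(F(4*(-5 - 4)) + H(7)) = (5 - 1*5)*(2*(4*(-5 - 4))/(3 + 4*(-5 - 4)) - ½*7) = (5 - 5)*(2*(4*(-9))/(3 + 4*(-9)) - 7/2) = 0*(2*(-36)/(3 - 36) - 7/2) = 0*(2*(-36)/(-33) - 7/2) = 0*(2*(-36)*(-1/33) - 7/2) = 0*(24/11 - 7/2) = 0*(-29/22) = 0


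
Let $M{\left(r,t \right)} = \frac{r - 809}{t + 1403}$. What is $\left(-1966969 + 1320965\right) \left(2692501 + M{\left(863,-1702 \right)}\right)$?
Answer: $- \frac{520070523500980}{299} \approx -1.7394 \cdot 10^{12}$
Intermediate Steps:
$M{\left(r,t \right)} = \frac{-809 + r}{1403 + t}$
$\left(-1966969 + 1320965\right) \left(2692501 + M{\left(863,-1702 \right)}\right) = \left(-1966969 + 1320965\right) \left(2692501 + \frac{-809 + 863}{1403 - 1702}\right) = - 646004 \left(2692501 + \frac{1}{-299} \cdot 54\right) = - 646004 \left(2692501 - \frac{54}{299}\right) = \left(-646004\right) \frac{805057745}{299} = - \frac{520070523500980}{299}$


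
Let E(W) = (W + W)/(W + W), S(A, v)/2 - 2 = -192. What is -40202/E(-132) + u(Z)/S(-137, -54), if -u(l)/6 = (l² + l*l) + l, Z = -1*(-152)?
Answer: -39470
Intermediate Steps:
S(A, v) = -380 (S(A, v) = 4 + 2*(-192) = 4 - 384 = -380)
Z = 152
u(l) = -12*l² - 6*l (u(l) = -6*((l² + l*l) + l) = -6*((l² + l²) + l) = -6*(2*l² + l) = -6*(l + 2*l²) = -12*l² - 6*l)
E(W) = 1 (E(W) = (2*W)/((2*W)) = (2*W)*(1/(2*W)) = 1)
-40202/E(-132) + u(Z)/S(-137, -54) = -40202/1 - 6*152*(1 + 2*152)/(-380) = -40202*1 - 6*152*(1 + 304)*(-1/380) = -40202 - 6*152*305*(-1/380) = -40202 - 278160*(-1/380) = -40202 + 732 = -39470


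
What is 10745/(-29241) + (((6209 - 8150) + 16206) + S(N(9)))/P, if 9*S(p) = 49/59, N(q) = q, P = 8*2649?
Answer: 931302823/3046736754 ≈ 0.30567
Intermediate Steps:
P = 21192
S(p) = 49/531 (S(p) = (49/59)/9 = (49*(1/59))/9 = (⅑)*(49/59) = 49/531)
10745/(-29241) + (((6209 - 8150) + 16206) + S(N(9)))/P = 10745/(-29241) + (((6209 - 8150) + 16206) + 49/531)/21192 = 10745*(-1/29241) + ((-1941 + 16206) + 49/531)*(1/21192) = -10745/29241 + (14265 + 49/531)*(1/21192) = -10745/29241 + (7574764/531)*(1/21192) = -10745/29241 + 1893691/2813238 = 931302823/3046736754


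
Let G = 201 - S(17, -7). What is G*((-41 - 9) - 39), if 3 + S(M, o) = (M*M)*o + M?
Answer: -196690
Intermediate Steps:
S(M, o) = -3 + M + o*M² (S(M, o) = -3 + ((M*M)*o + M) = -3 + (M²*o + M) = -3 + (o*M² + M) = -3 + (M + o*M²) = -3 + M + o*M²)
G = 2210 (G = 201 - (-3 + 17 - 7*17²) = 201 - (-3 + 17 - 7*289) = 201 - (-3 + 17 - 2023) = 201 - 1*(-2009) = 201 + 2009 = 2210)
G*((-41 - 9) - 39) = 2210*((-41 - 9) - 39) = 2210*(-50 - 39) = 2210*(-89) = -196690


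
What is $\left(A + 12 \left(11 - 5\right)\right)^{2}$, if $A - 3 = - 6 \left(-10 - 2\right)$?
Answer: $21609$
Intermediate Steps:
$A = 75$ ($A = 3 - 6 \left(-10 - 2\right) = 3 - -72 = 3 + 72 = 75$)
$\left(A + 12 \left(11 - 5\right)\right)^{2} = \left(75 + 12 \left(11 - 5\right)\right)^{2} = \left(75 + 12 \cdot 6\right)^{2} = \left(75 + 72\right)^{2} = 147^{2} = 21609$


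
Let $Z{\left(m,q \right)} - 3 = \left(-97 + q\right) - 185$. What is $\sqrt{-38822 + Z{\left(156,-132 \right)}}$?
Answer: $i \sqrt{39233} \approx 198.07 i$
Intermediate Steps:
$Z{\left(m,q \right)} = -279 + q$ ($Z{\left(m,q \right)} = 3 + \left(\left(-97 + q\right) - 185\right) = 3 + \left(-282 + q\right) = -279 + q$)
$\sqrt{-38822 + Z{\left(156,-132 \right)}} = \sqrt{-38822 - 411} = \sqrt{-39233} = i \sqrt{39233}$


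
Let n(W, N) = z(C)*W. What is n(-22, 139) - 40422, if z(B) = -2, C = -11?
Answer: -40378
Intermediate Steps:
n(W, N) = -2*W
n(-22, 139) - 40422 = -2*(-22) - 40422 = 44 - 40422 = -40378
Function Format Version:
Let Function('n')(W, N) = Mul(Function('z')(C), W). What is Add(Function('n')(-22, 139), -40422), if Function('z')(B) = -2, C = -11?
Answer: -40378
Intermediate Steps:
Function('n')(W, N) = Mul(-2, W)
Add(Function('n')(-22, 139), -40422) = Add(Mul(-2, -22), -40422) = Add(44, -40422) = -40378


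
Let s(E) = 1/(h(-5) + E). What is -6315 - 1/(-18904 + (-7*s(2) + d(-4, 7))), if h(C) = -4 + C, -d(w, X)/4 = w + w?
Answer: -119170364/18871 ≈ -6315.0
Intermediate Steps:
d(w, X) = -8*w (d(w, X) = -4*(w + w) = -8*w)
s(E) = 1/(-9 + E) (s(E) = 1/((-4 - 5) + E) = 1/(-9 + E))
-6315 - 1/(-18904 + (-7*s(2) + d(-4, 7))) = -6315 - 1/(-18904 + (-7/(-9 + 2) - 8*(-4))) = -6315 - 1/(-18904 + (-7/(-7) + 32)) = -6315 - 1/(-18904 + (-7*(-⅐) + 32)) = -6315 - 1/(-18904 + (1 + 32)) = -6315 - 1/(-18904 + 33) = -6315 - 1/(-18871) = -6315 - 1*(-1/18871) = -6315 + 1/18871 = -119170364/18871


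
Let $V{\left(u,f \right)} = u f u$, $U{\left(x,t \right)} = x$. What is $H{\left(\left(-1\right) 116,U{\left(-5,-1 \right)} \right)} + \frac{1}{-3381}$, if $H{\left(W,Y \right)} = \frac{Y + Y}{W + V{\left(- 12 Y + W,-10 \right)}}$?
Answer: $\frac{389}{17736726} \approx 2.1932 \cdot 10^{-5}$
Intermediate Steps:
$V{\left(u,f \right)} = f u^{2}$ ($V{\left(u,f \right)} = f u u = f u^{2}$)
$H{\left(W,Y \right)} = \frac{2 Y}{W - 10 \left(W - 12 Y\right)^{2}}$ ($H{\left(W,Y \right)} = \frac{Y + Y}{W - 10 \left(- 12 Y + W\right)^{2}} = \frac{2 Y}{W - 10 \left(W - 12 Y\right)^{2}}$)
$H{\left(\left(-1\right) 116,U{\left(-5,-1 \right)} \right)} + \frac{1}{-3381} = 2 \left(-5\right) \frac{1}{\left(-1\right) 116 - 10 \left(\left(-1\right) 116 - -60\right)^{2}} + \frac{1}{-3381} = 2 \left(-5\right) \frac{1}{-116 - 10 \left(-116 + 60\right)^{2}} - \frac{1}{3381} = 2 \left(-5\right) \frac{1}{-116 - 10 \left(-56\right)^{2}} - \frac{1}{3381} = 2 \left(-5\right) \frac{1}{-116 - 31360} - \frac{1}{3381} = 2 \left(-5\right) \frac{1}{-31476} - \frac{1}{3381} = 2 \left(-5\right) \left(- \frac{1}{31476}\right) - \frac{1}{3381} = \frac{5}{15738} - \frac{1}{3381} = \frac{389}{17736726}$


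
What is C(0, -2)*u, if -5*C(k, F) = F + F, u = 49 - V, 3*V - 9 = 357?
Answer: -292/5 ≈ -58.400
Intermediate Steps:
V = 122 (V = 3 + (⅓)*357 = 3 + 119 = 122)
u = -73 (u = 49 - 1*122 = 49 - 122 = -73)
C(k, F) = -2*F/5 (C(k, F) = -(F + F)/5 = -2*F/5)
C(0, -2)*u = -⅖*(-2)*(-73) = (⅘)*(-73) = -292/5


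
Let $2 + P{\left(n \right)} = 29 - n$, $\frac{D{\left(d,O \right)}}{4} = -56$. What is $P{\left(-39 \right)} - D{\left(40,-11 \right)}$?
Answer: $290$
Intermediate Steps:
$D{\left(d,O \right)} = -224$ ($D{\left(d,O \right)} = 4 \left(-56\right) = -224$)
$P{\left(n \right)} = 27 - n$ ($P{\left(n \right)} = -2 - \left(-29 + n\right) = 27 - n$)
$P{\left(-39 \right)} - D{\left(40,-11 \right)} = \left(27 - -39\right) - -224 = \left(27 + 39\right) + 224 = 66 + 224 = 290$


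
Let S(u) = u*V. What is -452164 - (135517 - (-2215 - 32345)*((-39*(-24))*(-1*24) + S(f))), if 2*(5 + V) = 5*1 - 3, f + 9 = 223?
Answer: 805351519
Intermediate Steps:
f = 214 (f = -9 + 223 = 214)
V = -4 (V = -5 + (5*1 - 3)/2 = -5 + (5 - 3)/2 = -5 + (½)*2 = -5 + 1 = -4)
S(u) = -4*u (S(u) = u*(-4) = -4*u)
-452164 - (135517 - (-2215 - 32345)*((-39*(-24))*(-1*24) + S(f))) = -452164 - (135517 - (-2215 - 32345)*((-39*(-24))*(-1*24) - 4*214)) = -452164 - (135517 - (-34560)*(936*(-24) - 856)) = -452164 - (135517 - (-34560)*(-22464 - 856)) = -452164 - (135517 - (-34560)*(-23320)) = -452164 - (135517 - 1*805939200) = -452164 - (135517 - 805939200) = -452164 - 1*(-805803683) = -452164 + 805803683 = 805351519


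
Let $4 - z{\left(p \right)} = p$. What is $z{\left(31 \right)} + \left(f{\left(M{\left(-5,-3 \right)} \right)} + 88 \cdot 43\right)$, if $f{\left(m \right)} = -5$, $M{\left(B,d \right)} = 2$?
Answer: $3752$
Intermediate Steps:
$z{\left(p \right)} = 4 - p$
$z{\left(31 \right)} + \left(f{\left(M{\left(-5,-3 \right)} \right)} + 88 \cdot 43\right) = \left(4 - 31\right) + \left(-5 + 88 \cdot 43\right) = \left(4 - 31\right) + \left(-5 + 3784\right) = -27 + 3779 = 3752$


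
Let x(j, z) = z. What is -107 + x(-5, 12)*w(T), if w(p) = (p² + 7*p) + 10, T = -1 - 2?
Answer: -131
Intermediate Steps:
T = -3
w(p) = 10 + p² + 7*p
-107 + x(-5, 12)*w(T) = -107 + 12*(10 + (-3)² + 7*(-3)) = -107 + 12*(10 + 9 - 21) = -107 + 12*(-2) = -107 - 24 = -131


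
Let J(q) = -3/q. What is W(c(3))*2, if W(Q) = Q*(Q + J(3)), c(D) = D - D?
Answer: 0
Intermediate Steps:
c(D) = 0
W(Q) = Q*(-1 + Q) (W(Q) = Q*(Q - 3/3) = Q*(Q - 3*1/3) = Q*(Q - 1) = Q*(-1 + Q))
W(c(3))*2 = (0*(-1 + 0))*2 = (0*(-1))*2 = 0*2 = 0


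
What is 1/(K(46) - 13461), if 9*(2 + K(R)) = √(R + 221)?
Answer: -363501/4893813874 - 3*√267/4893813874 ≈ -7.4288e-5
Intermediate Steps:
K(R) = -2 + √(221 + R)/9 (K(R) = -2 + √(R + 221)/9 = -2 + √(221 + R)/9)
1/(K(46) - 13461) = 1/((-2 + √(221 + 46)/9) - 13461) = 1/((-2 + √267/9) - 13461) = 1/(-13463 + √267/9)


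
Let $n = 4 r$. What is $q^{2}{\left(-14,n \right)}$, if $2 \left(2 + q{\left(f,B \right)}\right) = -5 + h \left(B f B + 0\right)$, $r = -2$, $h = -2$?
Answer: $\frac{3179089}{4} \approx 7.9477 \cdot 10^{5}$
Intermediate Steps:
$n = -8$ ($n = 4 \left(-2\right) = -8$)
$q{\left(f,B \right)} = - \frac{9}{2} - f B^{2}$ ($q{\left(f,B \right)} = -2 + \frac{-5 - 2 \left(B f B + 0\right)}{2} = -2 + \frac{-5 - 2 \left(f B^{2} + 0\right)}{2} = -2 + \frac{-5 - 2 f B^{2}}{2} = -2 - \left(\frac{5}{2} + f B^{2}\right) = - \frac{9}{2} - f B^{2}$)
$q^{2}{\left(-14,n \right)} = \left(- \frac{9}{2} - - 14 \left(-8\right)^{2}\right)^{2} = \left(- \frac{9}{2} - \left(-14\right) 64\right)^{2} = \left(- \frac{9}{2} + 896\right)^{2} = \left(\frac{1783}{2}\right)^{2} = \frac{3179089}{4}$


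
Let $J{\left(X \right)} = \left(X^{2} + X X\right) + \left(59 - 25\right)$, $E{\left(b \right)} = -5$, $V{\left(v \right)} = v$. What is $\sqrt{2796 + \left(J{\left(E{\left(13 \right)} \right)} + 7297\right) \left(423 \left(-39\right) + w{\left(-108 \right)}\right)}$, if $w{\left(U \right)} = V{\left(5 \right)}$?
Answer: $4 i \sqrt{7607791} \approx 11033.0 i$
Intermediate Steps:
$w{\left(U \right)} = 5$
$J{\left(X \right)} = 34 + 2 X^{2}$ ($J{\left(X \right)} = \left(X^{2} + X^{2}\right) + \left(59 - 25\right) = 2 X^{2} + 34 = 34 + 2 X^{2}$)
$\sqrt{2796 + \left(J{\left(E{\left(13 \right)} \right)} + 7297\right) \left(423 \left(-39\right) + w{\left(-108 \right)}\right)} = \sqrt{2796 + \left(\left(34 + 2 \left(-5\right)^{2}\right) + 7297\right) \left(423 \left(-39\right) + 5\right)} = \sqrt{2796 + \left(\left(34 + 2 \cdot 25\right) + 7297\right) \left(-16497 + 5\right)} = \sqrt{2796 + \left(\left(34 + 50\right) + 7297\right) \left(-16492\right)} = \sqrt{2796 + \left(84 + 7297\right) \left(-16492\right)} = \sqrt{2796 + 7381 \left(-16492\right)} = \sqrt{2796 - 121727452} = \sqrt{-121724656} = 4 i \sqrt{7607791}$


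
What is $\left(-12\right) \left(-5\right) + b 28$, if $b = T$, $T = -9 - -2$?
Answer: $-136$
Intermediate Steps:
$T = -7$ ($T = -9 + 2 = -7$)
$b = -7$
$\left(-12\right) \left(-5\right) + b 28 = \left(-12\right) \left(-5\right) - 196 = 60 - 196 = -136$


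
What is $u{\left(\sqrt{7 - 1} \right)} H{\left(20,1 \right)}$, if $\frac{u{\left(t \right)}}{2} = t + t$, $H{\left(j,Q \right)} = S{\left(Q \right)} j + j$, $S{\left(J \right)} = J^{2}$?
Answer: $160 \sqrt{6} \approx 391.92$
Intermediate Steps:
$H{\left(j,Q \right)} = j + j Q^{2}$ ($H{\left(j,Q \right)} = Q^{2} j + j = j Q^{2} + j = j + j Q^{2}$)
$u{\left(t \right)} = 4 t$ ($u{\left(t \right)} = 2 \left(t + t\right) = 2 \cdot 2 t = 4 t$)
$u{\left(\sqrt{7 - 1} \right)} H{\left(20,1 \right)} = 4 \sqrt{7 - 1} \cdot 20 \left(1 + 1^{2}\right) = 4 \sqrt{6} \cdot 20 \left(1 + 1\right) = 4 \sqrt{6} \cdot 20 \cdot 2 = 4 \sqrt{6} \cdot 40 = 160 \sqrt{6}$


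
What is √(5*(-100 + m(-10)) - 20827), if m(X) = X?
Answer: I*√21377 ≈ 146.21*I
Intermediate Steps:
√(5*(-100 + m(-10)) - 20827) = √(5*(-100 - 10) - 20827) = √(5*(-110) - 20827) = √(-550 - 20827) = √(-21377) = I*√21377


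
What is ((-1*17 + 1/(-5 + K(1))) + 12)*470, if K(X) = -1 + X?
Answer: -2444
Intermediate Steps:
((-1*17 + 1/(-5 + K(1))) + 12)*470 = ((-1*17 + 1/(-5 + (-1 + 1))) + 12)*470 = ((-17 + 1/(-5 + 0)) + 12)*470 = ((-17 + 1/(-5)) + 12)*470 = ((-17 - ⅕) + 12)*470 = (-86/5 + 12)*470 = -26/5*470 = -2444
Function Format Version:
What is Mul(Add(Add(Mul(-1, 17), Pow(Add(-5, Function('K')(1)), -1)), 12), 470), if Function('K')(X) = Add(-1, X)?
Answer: -2444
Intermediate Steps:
Mul(Add(Add(Mul(-1, 17), Pow(Add(-5, Function('K')(1)), -1)), 12), 470) = Mul(Add(Add(Mul(-1, 17), Pow(Add(-5, Add(-1, 1)), -1)), 12), 470) = Mul(Add(Add(-17, Pow(Add(-5, 0), -1)), 12), 470) = Mul(Add(Add(-17, Pow(-5, -1)), 12), 470) = Mul(Add(Add(-17, Rational(-1, 5)), 12), 470) = Mul(Add(Rational(-86, 5), 12), 470) = Mul(Rational(-26, 5), 470) = -2444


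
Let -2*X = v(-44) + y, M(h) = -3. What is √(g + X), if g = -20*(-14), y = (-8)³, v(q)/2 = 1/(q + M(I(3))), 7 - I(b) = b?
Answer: √1184071/47 ≈ 23.152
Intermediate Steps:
I(b) = 7 - b
v(q) = 2/(-3 + q) (v(q) = 2/(q - 3) = 2/(-3 + q))
y = -512
X = 12033/47 (X = -(2/(-3 - 44) - 512)/2 = -(2/(-47) - 512)/2 = -(2*(-1/47) - 512)/2 = -(-2/47 - 512)/2 = -½*(-24066/47) = 12033/47 ≈ 256.02)
g = 280
√(g + X) = √(280 + 12033/47) = √(25193/47) = √1184071/47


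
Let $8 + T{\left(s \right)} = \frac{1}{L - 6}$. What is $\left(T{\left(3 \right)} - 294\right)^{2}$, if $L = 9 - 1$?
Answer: $\frac{363609}{4} \approx 90902.0$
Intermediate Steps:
$L = 8$
$T{\left(s \right)} = - \frac{15}{2}$ ($T{\left(s \right)} = -8 + \frac{1}{8 - 6} = -8 + \frac{1}{2} = - \frac{15}{2}$)
$\left(T{\left(3 \right)} - 294\right)^{2} = \left(- \frac{15}{2} - 294\right)^{2} = \left(- \frac{603}{2}\right)^{2} = \frac{363609}{4}$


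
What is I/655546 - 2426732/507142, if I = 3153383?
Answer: 4189252857/166227454766 ≈ 0.025202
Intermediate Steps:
I/655546 - 2426732/507142 = 3153383/655546 - 2426732/507142 = 3153383*(1/655546) - 2426732*1/507142 = 3153383/655546 - 1213366/253571 = 4189252857/166227454766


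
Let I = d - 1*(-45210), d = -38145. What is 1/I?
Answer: 1/7065 ≈ 0.00014154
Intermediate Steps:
I = 7065 (I = -38145 - 1*(-45210) = -38145 + 45210 = 7065)
1/I = 1/7065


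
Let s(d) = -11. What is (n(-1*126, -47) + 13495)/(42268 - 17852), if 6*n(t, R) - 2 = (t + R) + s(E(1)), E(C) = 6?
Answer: 20197/36624 ≈ 0.55147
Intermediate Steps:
n(t, R) = -3/2 + R/6 + t/6 (n(t, R) = ⅓ + ((t + R) - 11)/6 = ⅓ + ((R + t) - 11)/6 = ⅓ + (-11 + R + t)/6 = ⅓ + (-11/6 + R/6 + t/6) = -3/2 + R/6 + t/6)
(n(-1*126, -47) + 13495)/(42268 - 17852) = ((-3/2 + (⅙)*(-47) + (-1*126)/6) + 13495)/(42268 - 17852) = ((-3/2 - 47/6 + (⅙)*(-126)) + 13495)/24416 = ((-3/2 - 47/6 - 21) + 13495)*(1/24416) = (-91/3 + 13495)*(1/24416) = (40394/3)*(1/24416) = 20197/36624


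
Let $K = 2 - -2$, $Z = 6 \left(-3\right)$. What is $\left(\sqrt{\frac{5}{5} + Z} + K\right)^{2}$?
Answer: $\left(4 + i \sqrt{17}\right)^{2} \approx -1.0 + 32.985 i$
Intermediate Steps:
$Z = -18$
$K = 4$ ($K = 2 + 2 = 4$)
$\left(\sqrt{\frac{5}{5} + Z} + K\right)^{2} = \left(\sqrt{\frac{5}{5} - 18} + 4\right)^{2} = \left(\sqrt{5 \cdot \frac{1}{5} - 18} + 4\right)^{2} = \left(\sqrt{1 - 18} + 4\right)^{2} = \left(\sqrt{-17} + 4\right)^{2} = \left(i \sqrt{17} + 4\right)^{2} = \left(4 + i \sqrt{17}\right)^{2}$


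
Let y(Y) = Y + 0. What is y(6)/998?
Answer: 3/499 ≈ 0.0060120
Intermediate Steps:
y(Y) = Y
y(6)/998 = 6/998 = 6*(1/998) = 3/499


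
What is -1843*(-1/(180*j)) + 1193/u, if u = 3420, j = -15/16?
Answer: -542377/51300 ≈ -10.573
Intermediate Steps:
j = -15/16 (j = -15*1/16 = -15/16 ≈ -0.93750)
-1843*(-1/(180*j)) + 1193/u = -1843/((12*(-15/16))*(-15)) + 1193/3420 = -1843/((-45/4*(-15))) + 1193*(1/3420) = -1843/675/4 + 1193/3420 = -1843*4/675 + 1193/3420 = -7372/675 + 1193/3420 = -542377/51300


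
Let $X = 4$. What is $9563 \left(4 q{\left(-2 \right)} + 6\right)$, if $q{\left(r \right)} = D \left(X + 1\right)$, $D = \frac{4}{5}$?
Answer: $210386$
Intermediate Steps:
$D = \frac{4}{5}$ ($D = 4 \cdot \frac{1}{5} = \frac{4}{5} \approx 0.8$)
$q{\left(r \right)} = 4$ ($q{\left(r \right)} = \frac{4 \left(4 + 1\right)}{5} = \frac{4}{5} \cdot 5 = 4$)
$9563 \left(4 q{\left(-2 \right)} + 6\right) = 9563 \left(4 \cdot 4 + 6\right) = 9563 \left(16 + 6\right) = 9563 \cdot 22 = 210386$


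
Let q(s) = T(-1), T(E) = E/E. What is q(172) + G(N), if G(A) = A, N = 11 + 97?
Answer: 109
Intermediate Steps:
T(E) = 1
q(s) = 1
N = 108
q(172) + G(N) = 1 + 108 = 109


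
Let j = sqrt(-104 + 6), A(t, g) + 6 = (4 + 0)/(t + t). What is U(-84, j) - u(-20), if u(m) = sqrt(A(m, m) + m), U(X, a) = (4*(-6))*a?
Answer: 3*I*(-sqrt(290) - 560*sqrt(2))/10 ≈ -242.7*I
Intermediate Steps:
A(t, g) = -6 + 2/t (A(t, g) = -6 + (4 + 0)/(t + t) = -6 + 4/((2*t)) = -6 + 4*(1/(2*t)) = -6 + 2/t)
j = 7*I*sqrt(2) (j = sqrt(-98) = 7*I*sqrt(2) ≈ 9.8995*I)
U(X, a) = -24*a
u(m) = sqrt(-6 + m + 2/m) (u(m) = sqrt((-6 + 2/m) + m) = sqrt(-6 + m + 2/m))
U(-84, j) - u(-20) = -168*I*sqrt(2) - sqrt(-6 - 20 + 2/(-20)) = -168*I*sqrt(2) - sqrt(-6 - 20 + 2*(-1/20)) = -168*I*sqrt(2) - sqrt(-6 - 20 - 1/10) = -168*I*sqrt(2) - sqrt(-261/10) = -168*I*sqrt(2) - 3*I*sqrt(290)/10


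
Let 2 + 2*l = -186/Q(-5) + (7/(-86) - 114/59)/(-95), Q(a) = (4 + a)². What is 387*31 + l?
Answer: 11475216397/964060 ≈ 11903.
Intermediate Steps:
l = -90611423/964060 (l = -1 + (-186/(4 - 5)² + (7/(-86) - 114/59)/(-95))/2 = -1 + (-186/((-1)²) + (7*(-1/86) - 114*1/59)*(-1/95))/2 = -1 + (-186/1 + (-7/86 - 114/59)*(-1/95))/2 = -1 + (-186*1 - 10217/5074*(-1/95))/2 = -1 + (-186 + 10217/482030)/2 = -1 + (½)*(-89647363/482030) = -1 - 89647363/964060 = -90611423/964060 ≈ -93.989)
387*31 + l = 387*31 - 90611423/964060 = 11997 - 90611423/964060 = 11475216397/964060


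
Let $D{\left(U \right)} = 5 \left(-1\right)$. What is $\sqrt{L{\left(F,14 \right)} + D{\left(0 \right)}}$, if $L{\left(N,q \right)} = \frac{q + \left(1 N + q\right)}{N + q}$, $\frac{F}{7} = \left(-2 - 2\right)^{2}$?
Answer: $\frac{i \sqrt{35}}{3} \approx 1.972 i$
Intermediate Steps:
$F = 112$ ($F = 7 \left(-2 - 2\right)^{2} = 7 \left(-4\right)^{2} = 7 \cdot 16 = 112$)
$D{\left(U \right)} = -5$
$L{\left(N,q \right)} = \frac{N + 2 q}{N + q}$ ($L{\left(N,q \right)} = \frac{q + \left(N + q\right)}{N + q} = \frac{N + 2 q}{N + q}$)
$\sqrt{L{\left(F,14 \right)} + D{\left(0 \right)}} = \sqrt{\frac{112 + 2 \cdot 14}{112 + 14} - 5} = \sqrt{\frac{112 + 28}{126} - 5} = \sqrt{\frac{1}{126} \cdot 140 - 5} = \sqrt{\frac{10}{9} - 5} = \sqrt{- \frac{35}{9}} = \frac{i \sqrt{35}}{3}$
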